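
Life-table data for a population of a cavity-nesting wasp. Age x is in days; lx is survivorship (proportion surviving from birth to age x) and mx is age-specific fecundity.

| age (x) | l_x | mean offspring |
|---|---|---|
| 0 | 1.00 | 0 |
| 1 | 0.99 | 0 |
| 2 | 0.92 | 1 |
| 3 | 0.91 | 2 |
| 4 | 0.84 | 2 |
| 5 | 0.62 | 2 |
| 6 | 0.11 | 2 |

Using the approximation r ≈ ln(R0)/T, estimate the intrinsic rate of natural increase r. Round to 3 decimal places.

R0 = Σ lx·mx = 0 + 0 + 0.92 + 1.82 + 1.68 + 1.24 + 0.22 = 5.88
Σ x·lx·mx = 21.54; T = 21.54/5.88 = 3.66327…
r ≈ ln(R0)/T = ln(5.88)/3.66327… = 0.4836… → 0.484

0.484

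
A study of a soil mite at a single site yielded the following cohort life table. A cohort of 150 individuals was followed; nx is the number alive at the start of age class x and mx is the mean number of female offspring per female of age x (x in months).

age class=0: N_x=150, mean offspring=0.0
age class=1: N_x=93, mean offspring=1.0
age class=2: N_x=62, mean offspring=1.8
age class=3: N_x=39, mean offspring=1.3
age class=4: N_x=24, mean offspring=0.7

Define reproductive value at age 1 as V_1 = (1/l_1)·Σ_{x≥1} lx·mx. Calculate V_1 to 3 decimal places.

2.926

lx = nx/n0 = nx/150: 1, 0.62, 0.41333…, 0.26, 0.16
lx·mx for x ≥ 1: 0.62, 0.744…, 0.338, 0.112 → sum = 1.814…
V_1 = 1.814… / l_1 = 1.814… / 0.62 = 2.925806… → 2.926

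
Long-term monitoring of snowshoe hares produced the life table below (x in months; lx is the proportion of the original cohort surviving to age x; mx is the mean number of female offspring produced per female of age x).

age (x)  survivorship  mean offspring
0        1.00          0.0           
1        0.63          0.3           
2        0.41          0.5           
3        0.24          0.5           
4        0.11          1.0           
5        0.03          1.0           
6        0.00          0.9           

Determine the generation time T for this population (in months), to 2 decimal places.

lx·mx: 0, 0.189, 0.205, 0.12, 0.11, 0.03, 0 → R0 = 0.654
x·lx·mx: 0, 0.189, 0.41, 0.36, 0.44, 0.15, 0 → Σ = 1.549
T = 1.549 / 0.654 = 2.368502… → 2.37

2.37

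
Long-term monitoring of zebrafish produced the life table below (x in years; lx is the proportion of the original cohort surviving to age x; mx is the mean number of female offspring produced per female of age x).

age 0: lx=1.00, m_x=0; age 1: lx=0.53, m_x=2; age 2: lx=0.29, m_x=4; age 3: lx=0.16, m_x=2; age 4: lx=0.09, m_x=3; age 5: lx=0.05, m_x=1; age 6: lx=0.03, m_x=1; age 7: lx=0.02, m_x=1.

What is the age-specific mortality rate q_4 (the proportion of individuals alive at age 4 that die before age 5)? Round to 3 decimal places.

0.444

q_4 = (l_4 − l_5) / l_4 = (0.09 − 0.05) / 0.09
     = 0.04 / 0.09 = 0.444444… → 0.444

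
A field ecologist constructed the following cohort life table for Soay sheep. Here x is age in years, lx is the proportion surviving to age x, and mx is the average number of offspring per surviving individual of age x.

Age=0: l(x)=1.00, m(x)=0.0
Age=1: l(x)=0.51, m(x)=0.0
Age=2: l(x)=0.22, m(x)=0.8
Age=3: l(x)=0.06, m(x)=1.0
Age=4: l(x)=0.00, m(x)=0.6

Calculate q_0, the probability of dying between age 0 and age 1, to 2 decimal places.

q_0 = (l_0 − l_1) / l_0 = (1 − 0.51) / 1
     = 0.49 / 1 = 0.49 → 0.49

0.49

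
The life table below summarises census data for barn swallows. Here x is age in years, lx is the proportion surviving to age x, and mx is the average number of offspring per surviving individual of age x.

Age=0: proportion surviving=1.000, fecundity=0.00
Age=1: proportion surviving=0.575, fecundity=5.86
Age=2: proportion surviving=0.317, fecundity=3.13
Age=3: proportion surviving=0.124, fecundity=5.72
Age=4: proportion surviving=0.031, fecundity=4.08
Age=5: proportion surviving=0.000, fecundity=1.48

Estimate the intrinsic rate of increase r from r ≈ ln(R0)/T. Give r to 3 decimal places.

R0 = Σ lx·mx = 0 + 3.3695 + 0.99221 + 0.70928 + 0.12648 + 0 = 5.19747
Σ x·lx·mx = 7.98768; T = 7.98768/5.19747 = 1.53684…
r ≈ ln(R0)/T = ln(5.19747)/1.53684… = 1.07244… → 1.072

1.072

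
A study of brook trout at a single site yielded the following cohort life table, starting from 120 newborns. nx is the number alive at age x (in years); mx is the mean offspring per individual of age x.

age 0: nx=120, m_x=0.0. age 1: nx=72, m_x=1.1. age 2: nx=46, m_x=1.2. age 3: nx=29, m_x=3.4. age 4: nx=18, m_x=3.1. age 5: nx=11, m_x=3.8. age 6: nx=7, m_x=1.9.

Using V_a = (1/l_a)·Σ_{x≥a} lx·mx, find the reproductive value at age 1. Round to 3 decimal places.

4.776

lx = nx/n0 = nx/120: 1, 0.6, 0.38333…, 0.24167…, 0.15, 0.09167…, 0.05833…
lx·mx for x ≥ 1: 0.66, 0.46…, 0.821667…, 0.465, 0.348333…, 0.110833… → sum = 2.865833…
V_1 = 2.865833… / l_1 = 2.865833… / 0.6 = 4.776389… → 4.776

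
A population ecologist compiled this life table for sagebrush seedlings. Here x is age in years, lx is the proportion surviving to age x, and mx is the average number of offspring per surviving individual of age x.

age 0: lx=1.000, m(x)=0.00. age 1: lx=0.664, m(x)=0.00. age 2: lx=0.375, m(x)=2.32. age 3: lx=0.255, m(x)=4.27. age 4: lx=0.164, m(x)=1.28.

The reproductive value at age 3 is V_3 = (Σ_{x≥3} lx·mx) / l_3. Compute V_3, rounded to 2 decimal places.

lx·mx for x ≥ 3: 1.08885, 0.20992 → sum = 1.29877
V_3 = 1.29877 / l_3 = 1.29877 / 0.255 = 5.093216… → 5.09

5.09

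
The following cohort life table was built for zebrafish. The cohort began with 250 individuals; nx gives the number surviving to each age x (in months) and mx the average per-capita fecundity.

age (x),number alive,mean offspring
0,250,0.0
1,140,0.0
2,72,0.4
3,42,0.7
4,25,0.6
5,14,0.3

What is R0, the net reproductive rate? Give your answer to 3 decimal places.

lx = nx/n0 = nx/250: 1, 0.56, 0.288, 0.168, 0.1, 0.056
lx·mx by age: 0, 0, 0.1152, 0.1176, 0.06, 0.0168
R0 = Σ lx·mx = 0.3096 → 0.310

0.310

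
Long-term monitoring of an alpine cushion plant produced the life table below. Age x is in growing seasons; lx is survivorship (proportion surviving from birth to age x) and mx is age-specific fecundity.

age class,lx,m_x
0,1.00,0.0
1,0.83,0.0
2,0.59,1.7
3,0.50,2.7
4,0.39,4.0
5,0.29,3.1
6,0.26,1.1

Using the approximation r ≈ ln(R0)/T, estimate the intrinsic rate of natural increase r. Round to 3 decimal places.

R0 = Σ lx·mx = 0 + 0 + 1.003 + 1.35 + 1.56 + 0.899 + 0.286 = 5.098
Σ x·lx·mx = 18.507; T = 18.507/5.098 = 3.63025…
r ≈ ln(R0)/T = ln(5.098)/3.63025… = 0.44869… → 0.449

0.449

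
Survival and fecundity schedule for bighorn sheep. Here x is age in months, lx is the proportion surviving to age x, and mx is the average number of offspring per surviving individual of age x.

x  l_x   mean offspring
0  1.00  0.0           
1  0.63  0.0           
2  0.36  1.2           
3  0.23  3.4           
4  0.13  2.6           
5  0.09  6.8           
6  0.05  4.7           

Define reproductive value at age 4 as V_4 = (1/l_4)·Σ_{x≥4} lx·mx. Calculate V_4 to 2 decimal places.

9.12

lx·mx for x ≥ 4: 0.338, 0.612, 0.235 → sum = 1.185
V_4 = 1.185 / l_4 = 1.185 / 0.13 = 9.115385… → 9.12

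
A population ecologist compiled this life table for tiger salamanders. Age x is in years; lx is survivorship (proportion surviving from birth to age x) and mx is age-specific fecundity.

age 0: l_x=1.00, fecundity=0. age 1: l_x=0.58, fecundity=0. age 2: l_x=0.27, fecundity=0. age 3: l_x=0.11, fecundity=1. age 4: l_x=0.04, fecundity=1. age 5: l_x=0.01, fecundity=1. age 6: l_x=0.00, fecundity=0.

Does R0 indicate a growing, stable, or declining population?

declining

R0 = Σ lx·mx = 0 + 0 + 0 + 0.11 + 0.04 + 0.01 + 0 = 0.16
R0 < 1, so the population is declining.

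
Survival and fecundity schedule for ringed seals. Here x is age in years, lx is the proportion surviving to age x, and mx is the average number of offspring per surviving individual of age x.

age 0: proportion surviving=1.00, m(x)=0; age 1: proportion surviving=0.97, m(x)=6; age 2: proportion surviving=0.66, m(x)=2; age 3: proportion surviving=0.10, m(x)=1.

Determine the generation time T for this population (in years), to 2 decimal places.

lx·mx: 0, 5.82, 1.32, 0.1 → R0 = 7.24
x·lx·mx: 0, 5.82, 2.64, 0.3 → Σ = 8.76
T = 8.76 / 7.24 = 1.209945… → 1.21

1.21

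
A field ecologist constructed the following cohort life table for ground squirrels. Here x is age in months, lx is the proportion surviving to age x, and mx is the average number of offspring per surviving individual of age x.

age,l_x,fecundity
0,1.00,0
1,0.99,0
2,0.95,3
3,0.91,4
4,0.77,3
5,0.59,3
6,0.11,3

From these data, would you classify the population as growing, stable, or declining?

R0 = Σ lx·mx = 0 + 0 + 2.85 + 3.64 + 2.31 + 1.77 + 0.33 = 10.9
R0 > 1, so the population is growing.

growing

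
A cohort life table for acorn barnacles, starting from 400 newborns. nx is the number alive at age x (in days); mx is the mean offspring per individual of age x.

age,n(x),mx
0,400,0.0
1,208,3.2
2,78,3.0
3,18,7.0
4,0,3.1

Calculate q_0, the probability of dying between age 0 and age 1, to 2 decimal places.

0.48

lx = nx/n0 = nx/400: 1, 0.52, 0.195, 0.045, 0
q_0 = (l_0 − l_1) / l_0 = (1 − 0.52) / 1
     = 0.48 / 1 = 0.48 → 0.48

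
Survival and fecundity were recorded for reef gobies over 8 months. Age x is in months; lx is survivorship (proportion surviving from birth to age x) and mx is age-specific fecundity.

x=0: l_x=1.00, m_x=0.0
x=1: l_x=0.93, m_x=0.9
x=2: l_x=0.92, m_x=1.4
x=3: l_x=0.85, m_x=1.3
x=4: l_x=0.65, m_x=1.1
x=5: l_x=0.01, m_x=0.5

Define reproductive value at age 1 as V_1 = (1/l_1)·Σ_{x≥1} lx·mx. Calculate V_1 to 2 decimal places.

lx·mx for x ≥ 1: 0.837, 1.288, 1.105, 0.715, 0.005 → sum = 3.95
V_1 = 3.95 / l_1 = 3.95 / 0.93 = 4.247312… → 4.25

4.25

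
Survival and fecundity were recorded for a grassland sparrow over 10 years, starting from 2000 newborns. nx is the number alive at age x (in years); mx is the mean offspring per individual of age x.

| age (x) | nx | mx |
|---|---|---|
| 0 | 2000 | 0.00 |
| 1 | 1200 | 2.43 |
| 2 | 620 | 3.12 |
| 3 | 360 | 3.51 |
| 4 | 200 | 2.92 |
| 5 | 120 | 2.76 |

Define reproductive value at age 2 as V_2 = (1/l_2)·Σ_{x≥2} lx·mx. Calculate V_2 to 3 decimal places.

6.634

lx = nx/n0 = nx/2000: 1, 0.6, 0.31, 0.18, 0.1, 0.06
lx·mx for x ≥ 2: 0.9672, 0.6318, 0.292, 0.1656 → sum = 2.0566
V_2 = 2.0566 / l_2 = 2.0566 / 0.31 = 6.634194… → 6.634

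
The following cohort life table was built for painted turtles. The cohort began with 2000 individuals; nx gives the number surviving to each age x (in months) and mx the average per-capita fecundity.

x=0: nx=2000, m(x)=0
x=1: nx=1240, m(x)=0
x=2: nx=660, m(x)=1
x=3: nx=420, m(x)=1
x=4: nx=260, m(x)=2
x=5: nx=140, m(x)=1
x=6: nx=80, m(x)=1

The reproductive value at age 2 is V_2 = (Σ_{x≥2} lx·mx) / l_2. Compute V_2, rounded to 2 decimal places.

2.76

lx = nx/n0 = nx/2000: 1, 0.62, 0.33, 0.21, 0.13, 0.07, 0.04
lx·mx for x ≥ 2: 0.33, 0.21, 0.26, 0.07, 0.04 → sum = 0.91
V_2 = 0.91 / l_2 = 0.91 / 0.33 = 2.757576… → 2.76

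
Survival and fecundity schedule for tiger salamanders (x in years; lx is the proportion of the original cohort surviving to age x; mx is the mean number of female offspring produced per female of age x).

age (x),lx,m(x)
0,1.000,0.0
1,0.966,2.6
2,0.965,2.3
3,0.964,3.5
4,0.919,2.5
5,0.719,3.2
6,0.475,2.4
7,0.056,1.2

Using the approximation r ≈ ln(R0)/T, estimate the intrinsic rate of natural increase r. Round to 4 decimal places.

R0 = Σ lx·mx = 0 + 2.5116 + 2.2195 + 3.374 + 2.2975 + 2.3008 + 1.14 + 0.0672 = 13.9106
Σ x·lx·mx = 45.077; T = 45.077/13.9106 = 3.24048…
r ≈ ln(R0)/T = ln(13.9106)/3.24048… = 0.812427… → 0.8124

0.8124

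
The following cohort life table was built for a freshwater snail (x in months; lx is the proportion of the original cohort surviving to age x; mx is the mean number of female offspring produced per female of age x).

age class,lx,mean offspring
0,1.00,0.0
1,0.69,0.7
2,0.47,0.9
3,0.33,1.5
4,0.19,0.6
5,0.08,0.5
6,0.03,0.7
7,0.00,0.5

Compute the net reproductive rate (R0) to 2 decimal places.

1.58

lx·mx by age: 0, 0.483, 0.423, 0.495, 0.114, 0.04, 0.021, 0
R0 = Σ lx·mx = 1.576 → 1.58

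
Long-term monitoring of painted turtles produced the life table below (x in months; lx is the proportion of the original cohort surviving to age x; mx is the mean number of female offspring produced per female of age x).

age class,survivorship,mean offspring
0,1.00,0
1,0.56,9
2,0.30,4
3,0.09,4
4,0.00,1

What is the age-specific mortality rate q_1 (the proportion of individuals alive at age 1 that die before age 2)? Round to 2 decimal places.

0.46

q_1 = (l_1 − l_2) / l_1 = (0.56 − 0.3) / 0.56
     = 0.26 / 0.56 = 0.464286… → 0.46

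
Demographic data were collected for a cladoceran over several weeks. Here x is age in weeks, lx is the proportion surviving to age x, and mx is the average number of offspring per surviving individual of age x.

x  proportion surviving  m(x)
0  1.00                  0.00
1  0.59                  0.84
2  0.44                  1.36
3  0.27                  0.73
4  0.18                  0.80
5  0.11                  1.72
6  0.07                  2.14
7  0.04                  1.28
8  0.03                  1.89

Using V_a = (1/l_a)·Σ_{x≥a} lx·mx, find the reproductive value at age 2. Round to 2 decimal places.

3.15

lx·mx for x ≥ 2: 0.5984, 0.1971, 0.144, 0.1892, 0.1498, 0.0512, 0.0567 → sum = 1.3864
V_2 = 1.3864 / l_2 = 1.3864 / 0.44 = 3.150909… → 3.15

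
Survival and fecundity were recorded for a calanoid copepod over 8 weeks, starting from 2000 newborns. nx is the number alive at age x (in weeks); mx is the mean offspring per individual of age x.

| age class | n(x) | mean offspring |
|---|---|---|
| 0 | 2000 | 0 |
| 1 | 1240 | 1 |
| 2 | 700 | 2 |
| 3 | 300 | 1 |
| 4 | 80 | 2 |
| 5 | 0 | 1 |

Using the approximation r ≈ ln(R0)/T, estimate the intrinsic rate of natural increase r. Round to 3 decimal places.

lx = nx/n0 = nx/2000: 1, 0.62, 0.35, 0.15, 0.04, 0
R0 = Σ lx·mx = 0 + 0.62 + 0.7 + 0.15 + 0.08 + 0 = 1.55
Σ x·lx·mx = 2.79; T = 2.79/1.55 = 1.8
r ≈ ln(R0)/T = ln(1.55)/1.8 = 0.24347… → 0.243

0.243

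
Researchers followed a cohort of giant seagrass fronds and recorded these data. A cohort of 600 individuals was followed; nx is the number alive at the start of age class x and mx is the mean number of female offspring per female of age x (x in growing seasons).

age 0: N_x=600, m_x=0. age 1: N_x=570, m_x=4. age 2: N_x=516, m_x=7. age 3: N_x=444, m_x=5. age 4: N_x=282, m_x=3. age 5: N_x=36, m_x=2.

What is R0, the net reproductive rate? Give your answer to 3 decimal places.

lx = nx/n0 = nx/600: 1, 0.95, 0.86, 0.74, 0.47, 0.06
lx·mx by age: 0, 3.8, 6.02, 3.7, 1.41, 0.12
R0 = Σ lx·mx = 15.05 → 15.050

15.050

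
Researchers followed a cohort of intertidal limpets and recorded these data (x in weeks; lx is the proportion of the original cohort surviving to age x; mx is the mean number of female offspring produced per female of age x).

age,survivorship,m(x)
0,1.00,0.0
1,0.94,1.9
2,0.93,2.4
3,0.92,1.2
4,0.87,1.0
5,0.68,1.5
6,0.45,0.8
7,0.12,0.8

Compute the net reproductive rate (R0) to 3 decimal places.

7.468

lx·mx by age: 0, 1.786, 2.232, 1.104, 0.87, 1.02, 0.36, 0.096
R0 = Σ lx·mx = 7.468 → 7.468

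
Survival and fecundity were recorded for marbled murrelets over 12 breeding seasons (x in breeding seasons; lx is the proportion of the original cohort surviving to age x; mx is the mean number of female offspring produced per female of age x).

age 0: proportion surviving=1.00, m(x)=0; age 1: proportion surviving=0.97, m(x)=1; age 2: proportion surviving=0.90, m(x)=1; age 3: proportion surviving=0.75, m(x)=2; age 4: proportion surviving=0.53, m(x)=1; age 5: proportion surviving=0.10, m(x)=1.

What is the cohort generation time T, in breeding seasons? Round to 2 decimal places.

2.47

lx·mx: 0, 0.97, 0.9, 1.5, 0.53, 0.1 → R0 = 4
x·lx·mx: 0, 0.97, 1.8, 4.5, 2.12, 0.5 → Σ = 9.89
T = 9.89 / 4 = 2.4725 → 2.47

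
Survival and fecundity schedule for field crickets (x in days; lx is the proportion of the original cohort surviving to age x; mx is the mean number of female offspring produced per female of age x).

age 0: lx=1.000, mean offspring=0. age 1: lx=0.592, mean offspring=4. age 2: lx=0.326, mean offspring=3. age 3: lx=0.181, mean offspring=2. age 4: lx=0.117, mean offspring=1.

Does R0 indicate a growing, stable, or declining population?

growing

R0 = Σ lx·mx = 0 + 2.368 + 0.978 + 0.362 + 0.117 = 3.825
R0 > 1, so the population is growing.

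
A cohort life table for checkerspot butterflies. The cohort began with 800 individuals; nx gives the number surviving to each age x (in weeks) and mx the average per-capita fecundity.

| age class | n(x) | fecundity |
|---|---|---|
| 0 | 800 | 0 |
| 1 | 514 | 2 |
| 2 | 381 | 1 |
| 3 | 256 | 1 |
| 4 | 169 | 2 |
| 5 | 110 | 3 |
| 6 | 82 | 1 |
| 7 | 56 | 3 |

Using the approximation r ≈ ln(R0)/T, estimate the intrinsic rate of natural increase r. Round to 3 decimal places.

lx = nx/n0 = nx/800: 1, 0.6425, 0.47625, 0.32, 0.21125, 0.1375, 0.1025, 0.07
R0 = Σ lx·mx = 0 + 1.285 + 0.47625 + 0.32 + 0.4225 + 0.4125 + 0.1025 + 0.21 = 3.22875
Σ x·lx·mx = 9.035; T = 9.035/3.22875 = 2.7983…
r ≈ ln(R0)/T = ln(3.22875)/2.7983… = 0.41886… → 0.419

0.419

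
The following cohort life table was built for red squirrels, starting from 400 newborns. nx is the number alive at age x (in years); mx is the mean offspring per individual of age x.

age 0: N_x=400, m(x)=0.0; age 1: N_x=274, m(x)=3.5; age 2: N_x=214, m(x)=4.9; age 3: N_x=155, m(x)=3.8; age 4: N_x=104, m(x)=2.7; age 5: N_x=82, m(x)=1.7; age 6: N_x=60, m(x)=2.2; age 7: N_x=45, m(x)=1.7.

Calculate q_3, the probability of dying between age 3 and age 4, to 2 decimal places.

0.33

lx = nx/n0 = nx/400: 1, 0.685, 0.535, 0.3875, 0.26, 0.205, 0.15, 0.1125
q_3 = (l_3 − l_4) / l_3 = (0.3875 − 0.26) / 0.3875
     = 0.1275 / 0.3875 = 0.329032… → 0.33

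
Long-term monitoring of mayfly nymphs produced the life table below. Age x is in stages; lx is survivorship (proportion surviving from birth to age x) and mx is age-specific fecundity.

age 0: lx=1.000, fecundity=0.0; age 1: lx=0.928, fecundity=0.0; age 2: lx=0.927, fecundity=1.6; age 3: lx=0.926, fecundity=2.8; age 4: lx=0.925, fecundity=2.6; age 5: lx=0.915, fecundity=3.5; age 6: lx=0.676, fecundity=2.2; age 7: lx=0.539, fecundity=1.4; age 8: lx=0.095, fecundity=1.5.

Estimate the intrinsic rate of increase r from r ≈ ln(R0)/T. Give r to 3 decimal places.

0.581

R0 = Σ lx·mx = 0 + 0 + 1.4832 + 2.5928 + 2.405 + 3.2025 + 1.4872 + 0.7546 + 0.1425 = 12.0678
Σ x·lx·mx = 51.7227; T = 51.7227/12.0678 = 4.28601…
r ≈ ln(R0)/T = ln(12.0678)/4.28601… = 0.58109… → 0.581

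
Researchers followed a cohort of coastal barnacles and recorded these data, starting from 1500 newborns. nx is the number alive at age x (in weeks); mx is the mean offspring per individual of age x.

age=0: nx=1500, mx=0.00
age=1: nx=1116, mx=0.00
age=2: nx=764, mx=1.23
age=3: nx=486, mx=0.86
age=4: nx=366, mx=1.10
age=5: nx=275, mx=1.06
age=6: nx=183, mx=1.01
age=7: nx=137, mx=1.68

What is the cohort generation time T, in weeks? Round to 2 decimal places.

3.62

lx = nx/n0 = nx/1500: 1, 0.744, 0.50933…, 0.324, 0.244, 0.18333…, 0.122, 0.09133…
lx·mx: 0, 0, 0.62648…, 0.27864, 0.2684, 0.194333…, 0.12322, 0.15344… → R0 = 1.644513…
x·lx·mx: 0, 0, 1.25296…, 0.83592, 1.0736, 0.971667…, 0.73932, 1.07408… → Σ = 5.947547…
T = 5.947547… / 1.644513… = 3.6166… → 3.62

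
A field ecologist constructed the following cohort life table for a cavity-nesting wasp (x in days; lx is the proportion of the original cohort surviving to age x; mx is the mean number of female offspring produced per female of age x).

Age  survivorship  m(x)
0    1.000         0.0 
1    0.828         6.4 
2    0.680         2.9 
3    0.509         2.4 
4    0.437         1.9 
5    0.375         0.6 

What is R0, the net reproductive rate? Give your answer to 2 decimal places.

lx·mx by age: 0, 5.2992, 1.972, 1.2216, 0.8303, 0.225
R0 = Σ lx·mx = 9.5481 → 9.55

9.55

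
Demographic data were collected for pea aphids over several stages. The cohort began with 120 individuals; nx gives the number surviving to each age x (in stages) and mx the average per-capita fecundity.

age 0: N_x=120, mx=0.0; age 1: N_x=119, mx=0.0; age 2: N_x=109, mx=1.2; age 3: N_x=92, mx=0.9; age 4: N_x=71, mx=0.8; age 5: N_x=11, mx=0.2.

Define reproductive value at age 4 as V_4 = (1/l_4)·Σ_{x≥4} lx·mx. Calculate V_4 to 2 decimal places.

lx = nx/n0 = nx/120: 1, 0.99167…, 0.90833…, 0.76667…, 0.59167…, 0.09167…
lx·mx for x ≥ 4: 0.473333…, 0.018333… → sum = 0.491667…
V_4 = 0.491667… / l_4 = 0.491667… / 0.591667… = 0.830986… → 0.83

0.83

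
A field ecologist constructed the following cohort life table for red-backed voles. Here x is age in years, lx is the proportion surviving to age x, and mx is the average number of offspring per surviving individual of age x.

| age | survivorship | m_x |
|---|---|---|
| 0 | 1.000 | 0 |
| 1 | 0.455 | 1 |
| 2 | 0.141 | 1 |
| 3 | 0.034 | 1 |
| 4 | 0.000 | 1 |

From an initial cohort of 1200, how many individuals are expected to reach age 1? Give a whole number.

546

Expected survivors = N0 · l_1 = 1200 × 0.455 = 546 → 546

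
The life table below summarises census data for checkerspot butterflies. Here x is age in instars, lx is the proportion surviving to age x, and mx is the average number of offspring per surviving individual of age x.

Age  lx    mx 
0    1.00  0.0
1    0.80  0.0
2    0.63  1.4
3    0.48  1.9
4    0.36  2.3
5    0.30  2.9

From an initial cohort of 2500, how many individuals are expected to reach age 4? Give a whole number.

900

Expected survivors = N0 · l_4 = 2500 × 0.36 = 900 → 900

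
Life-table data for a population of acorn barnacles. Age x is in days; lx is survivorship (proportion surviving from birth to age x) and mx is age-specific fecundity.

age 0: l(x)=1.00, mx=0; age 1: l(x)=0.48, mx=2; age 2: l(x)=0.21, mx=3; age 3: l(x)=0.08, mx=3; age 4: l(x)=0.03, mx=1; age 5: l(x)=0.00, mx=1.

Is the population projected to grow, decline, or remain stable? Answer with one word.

R0 = Σ lx·mx = 0 + 0.96 + 0.63 + 0.24 + 0.03 + 0 = 1.86
R0 > 1, so the population is growing.

growing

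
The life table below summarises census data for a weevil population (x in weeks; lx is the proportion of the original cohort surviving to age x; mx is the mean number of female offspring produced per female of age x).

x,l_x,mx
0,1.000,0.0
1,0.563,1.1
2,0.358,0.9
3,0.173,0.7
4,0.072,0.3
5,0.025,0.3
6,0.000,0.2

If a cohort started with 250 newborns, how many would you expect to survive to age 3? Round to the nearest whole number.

Expected survivors = N0 · l_3 = 250 × 0.173 = 43.25 → 43

43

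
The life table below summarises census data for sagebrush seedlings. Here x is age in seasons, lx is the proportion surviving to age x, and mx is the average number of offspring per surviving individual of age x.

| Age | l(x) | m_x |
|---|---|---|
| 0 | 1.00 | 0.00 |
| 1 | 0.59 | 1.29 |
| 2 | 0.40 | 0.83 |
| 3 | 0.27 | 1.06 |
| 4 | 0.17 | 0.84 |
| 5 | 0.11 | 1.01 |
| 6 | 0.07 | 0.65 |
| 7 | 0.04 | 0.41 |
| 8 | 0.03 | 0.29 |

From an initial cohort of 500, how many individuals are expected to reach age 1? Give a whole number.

295

Expected survivors = N0 · l_1 = 500 × 0.59 = 295 → 295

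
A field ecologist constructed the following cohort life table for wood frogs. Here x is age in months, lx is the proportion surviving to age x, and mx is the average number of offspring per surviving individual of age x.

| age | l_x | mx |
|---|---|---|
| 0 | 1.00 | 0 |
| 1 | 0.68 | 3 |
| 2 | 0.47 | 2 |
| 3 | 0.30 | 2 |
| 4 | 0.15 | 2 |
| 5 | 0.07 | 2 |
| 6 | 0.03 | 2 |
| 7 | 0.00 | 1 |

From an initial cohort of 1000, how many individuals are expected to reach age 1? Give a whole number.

Expected survivors = N0 · l_1 = 1000 × 0.68 = 680 → 680

680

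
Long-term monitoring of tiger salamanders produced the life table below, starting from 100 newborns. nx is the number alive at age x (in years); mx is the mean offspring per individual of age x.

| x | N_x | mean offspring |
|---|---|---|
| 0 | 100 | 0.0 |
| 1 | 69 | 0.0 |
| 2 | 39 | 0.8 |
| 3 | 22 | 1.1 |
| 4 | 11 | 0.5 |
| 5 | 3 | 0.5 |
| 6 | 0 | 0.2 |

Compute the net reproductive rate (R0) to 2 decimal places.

lx = nx/n0 = nx/100: 1, 0.69, 0.39, 0.22, 0.11, 0.03, 0
lx·mx by age: 0, 0, 0.312, 0.242, 0.055, 0.015, 0
R0 = Σ lx·mx = 0.624 → 0.62

0.62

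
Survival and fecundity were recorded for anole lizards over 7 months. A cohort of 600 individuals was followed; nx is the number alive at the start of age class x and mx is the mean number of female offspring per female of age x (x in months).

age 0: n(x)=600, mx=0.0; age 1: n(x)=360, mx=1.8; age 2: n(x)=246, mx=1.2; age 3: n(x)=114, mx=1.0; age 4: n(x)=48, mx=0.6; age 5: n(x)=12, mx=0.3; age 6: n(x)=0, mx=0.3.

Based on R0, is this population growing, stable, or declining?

growing

lx = nx/n0 = nx/600: 1, 0.6, 0.41, 0.19, 0.08, 0.02, 0
R0 = Σ lx·mx = 0 + 1.08 + 0.492 + 0.19 + 0.048 + 0.006 + 0 = 1.816
R0 > 1, so the population is growing.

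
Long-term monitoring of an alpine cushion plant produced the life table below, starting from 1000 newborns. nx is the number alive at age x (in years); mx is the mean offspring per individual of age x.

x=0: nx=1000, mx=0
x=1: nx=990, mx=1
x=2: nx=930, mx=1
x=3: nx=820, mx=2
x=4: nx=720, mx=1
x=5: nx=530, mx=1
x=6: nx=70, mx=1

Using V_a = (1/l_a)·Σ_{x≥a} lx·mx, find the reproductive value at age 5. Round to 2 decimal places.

1.13

lx = nx/n0 = nx/1000: 1, 0.99, 0.93, 0.82, 0.72, 0.53, 0.07
lx·mx for x ≥ 5: 0.53, 0.07 → sum = 0.6
V_5 = 0.6 / l_5 = 0.6 / 0.53 = 1.132075… → 1.13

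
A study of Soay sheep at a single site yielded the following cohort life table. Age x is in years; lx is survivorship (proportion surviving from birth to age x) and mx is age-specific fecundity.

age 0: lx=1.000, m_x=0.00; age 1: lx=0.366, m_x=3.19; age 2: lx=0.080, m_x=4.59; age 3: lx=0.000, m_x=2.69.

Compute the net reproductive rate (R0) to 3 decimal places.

1.535

lx·mx by age: 0, 1.16754, 0.3672, 0
R0 = Σ lx·mx = 1.53474 → 1.535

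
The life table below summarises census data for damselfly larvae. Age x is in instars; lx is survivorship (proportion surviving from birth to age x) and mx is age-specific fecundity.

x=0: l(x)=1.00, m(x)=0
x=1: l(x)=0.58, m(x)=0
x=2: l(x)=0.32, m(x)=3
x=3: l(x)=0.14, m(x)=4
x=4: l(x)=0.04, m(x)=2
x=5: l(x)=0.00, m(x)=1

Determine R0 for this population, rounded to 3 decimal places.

lx·mx by age: 0, 0, 0.96, 0.56, 0.08, 0
R0 = Σ lx·mx = 1.6 → 1.600

1.600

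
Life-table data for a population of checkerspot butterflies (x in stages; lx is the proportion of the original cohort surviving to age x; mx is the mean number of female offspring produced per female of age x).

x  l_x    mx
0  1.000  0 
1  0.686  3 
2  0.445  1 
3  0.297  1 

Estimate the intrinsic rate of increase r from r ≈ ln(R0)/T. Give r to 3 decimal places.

R0 = Σ lx·mx = 0 + 2.058 + 0.445 + 0.297 = 2.8
Σ x·lx·mx = 3.839; T = 3.839/2.8 = 1.37107…
r ≈ ln(R0)/T = ln(2.8)/1.37107… = 0.75096… → 0.751

0.751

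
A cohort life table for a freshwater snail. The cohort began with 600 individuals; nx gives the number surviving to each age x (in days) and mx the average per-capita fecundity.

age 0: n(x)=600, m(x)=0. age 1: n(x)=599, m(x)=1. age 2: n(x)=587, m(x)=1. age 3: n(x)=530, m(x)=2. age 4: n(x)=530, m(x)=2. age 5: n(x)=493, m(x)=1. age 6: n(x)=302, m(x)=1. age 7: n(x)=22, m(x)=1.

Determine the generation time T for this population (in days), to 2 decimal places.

3.30

lx = nx/n0 = nx/600: 1, 0.99833…, 0.97833…, 0.88333…, 0.88333…, 0.82167…, 0.50333…, 0.03667…
lx·mx: 0, 0.998333…, 0.978333…, 1.766667…, 1.766667…, 0.821667…, 0.503333…, 0.036667… → R0 = 6.871667…
x·lx·mx: 0, 0.998333…, 1.956667…, 5.3…, 7.066667…, 4.108333…, 3.02…, 0.256667… → Σ = 22.706667…
T = 22.706667… / 6.871667… = 3.30439… → 3.30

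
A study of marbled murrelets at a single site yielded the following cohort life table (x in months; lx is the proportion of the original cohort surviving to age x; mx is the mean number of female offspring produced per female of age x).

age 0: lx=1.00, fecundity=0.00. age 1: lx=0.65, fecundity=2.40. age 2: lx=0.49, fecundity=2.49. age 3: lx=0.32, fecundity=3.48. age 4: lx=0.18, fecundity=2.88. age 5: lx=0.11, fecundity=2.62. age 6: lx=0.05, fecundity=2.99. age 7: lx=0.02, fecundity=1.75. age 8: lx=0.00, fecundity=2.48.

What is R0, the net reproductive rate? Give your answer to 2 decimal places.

lx·mx by age: 0, 1.56, 1.2201, 1.1136, 0.5184, 0.2882, 0.1495, 0.035, 0
R0 = Σ lx·mx = 4.8848 → 4.88

4.88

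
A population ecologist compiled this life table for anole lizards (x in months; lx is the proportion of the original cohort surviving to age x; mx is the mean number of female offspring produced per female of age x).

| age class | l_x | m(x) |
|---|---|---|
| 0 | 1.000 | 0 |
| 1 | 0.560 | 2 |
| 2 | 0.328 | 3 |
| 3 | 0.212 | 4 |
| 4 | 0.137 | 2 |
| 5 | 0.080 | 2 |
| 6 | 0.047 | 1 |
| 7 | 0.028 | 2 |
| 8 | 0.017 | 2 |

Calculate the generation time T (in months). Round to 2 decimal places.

lx·mx: 0, 1.12, 0.984, 0.848, 0.274, 0.16, 0.047, 0.056, 0.034 → R0 = 3.523
x·lx·mx: 0, 1.12, 1.968, 2.544, 1.096, 0.8, 0.282, 0.392, 0.272 → Σ = 8.474
T = 8.474 / 3.523 = 2.405336… → 2.41

2.41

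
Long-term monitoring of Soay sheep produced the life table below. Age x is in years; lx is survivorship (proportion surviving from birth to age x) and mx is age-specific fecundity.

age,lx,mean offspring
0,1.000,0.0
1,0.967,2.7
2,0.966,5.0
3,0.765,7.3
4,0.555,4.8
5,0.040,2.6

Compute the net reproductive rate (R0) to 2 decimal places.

lx·mx by age: 0, 2.6109, 4.83, 5.5845, 2.664, 0.104
R0 = Σ lx·mx = 15.7934 → 15.79

15.79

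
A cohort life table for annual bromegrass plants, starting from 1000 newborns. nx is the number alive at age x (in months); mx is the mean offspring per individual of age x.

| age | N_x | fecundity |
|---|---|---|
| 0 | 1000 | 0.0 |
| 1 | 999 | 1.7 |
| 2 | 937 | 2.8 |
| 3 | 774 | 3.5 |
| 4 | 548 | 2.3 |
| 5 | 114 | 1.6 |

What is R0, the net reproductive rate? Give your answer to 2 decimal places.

lx = nx/n0 = nx/1000: 1, 0.999, 0.937, 0.774, 0.548, 0.114
lx·mx by age: 0, 1.6983, 2.6236, 2.709, 1.2604, 0.1824
R0 = Σ lx·mx = 8.4737 → 8.47

8.47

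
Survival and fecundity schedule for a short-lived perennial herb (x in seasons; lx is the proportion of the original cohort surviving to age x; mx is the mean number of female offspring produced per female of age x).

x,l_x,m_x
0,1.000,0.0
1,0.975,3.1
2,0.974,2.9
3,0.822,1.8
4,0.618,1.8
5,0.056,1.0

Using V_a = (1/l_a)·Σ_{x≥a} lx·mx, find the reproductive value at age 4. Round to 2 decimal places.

1.89

lx·mx for x ≥ 4: 1.1124, 0.056 → sum = 1.1684
V_4 = 1.1684 / l_4 = 1.1684 / 0.618 = 1.890615… → 1.89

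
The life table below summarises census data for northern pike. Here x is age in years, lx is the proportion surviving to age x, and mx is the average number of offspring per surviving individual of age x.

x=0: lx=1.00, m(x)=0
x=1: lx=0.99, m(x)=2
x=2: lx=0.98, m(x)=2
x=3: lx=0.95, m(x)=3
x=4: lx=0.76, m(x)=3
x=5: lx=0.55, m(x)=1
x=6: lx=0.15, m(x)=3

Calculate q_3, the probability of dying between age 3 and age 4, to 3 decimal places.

q_3 = (l_3 − l_4) / l_3 = (0.95 − 0.76) / 0.95
     = 0.19 / 0.95 = 0.2 → 0.200

0.200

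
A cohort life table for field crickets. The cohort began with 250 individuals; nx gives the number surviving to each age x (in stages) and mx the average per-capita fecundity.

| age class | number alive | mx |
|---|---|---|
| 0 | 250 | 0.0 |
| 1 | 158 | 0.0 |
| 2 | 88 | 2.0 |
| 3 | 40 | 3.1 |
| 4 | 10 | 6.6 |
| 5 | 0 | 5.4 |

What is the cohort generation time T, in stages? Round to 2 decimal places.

2.70

lx = nx/n0 = nx/250: 1, 0.632, 0.352, 0.16, 0.04, 0
lx·mx: 0, 0, 0.704, 0.496, 0.264, 0 → R0 = 1.464
x·lx·mx: 0, 0, 1.408, 1.488, 1.056, 0 → Σ = 3.952
T = 3.952 / 1.464 = 2.699454… → 2.70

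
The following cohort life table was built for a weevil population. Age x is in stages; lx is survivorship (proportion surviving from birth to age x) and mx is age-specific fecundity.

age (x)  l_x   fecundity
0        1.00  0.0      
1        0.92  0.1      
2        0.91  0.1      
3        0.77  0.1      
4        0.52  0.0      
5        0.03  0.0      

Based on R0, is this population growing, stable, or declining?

R0 = Σ lx·mx = 0 + 0.092 + 0.091 + 0.077 + 0 + 0 = 0.26
R0 < 1, so the population is declining.

declining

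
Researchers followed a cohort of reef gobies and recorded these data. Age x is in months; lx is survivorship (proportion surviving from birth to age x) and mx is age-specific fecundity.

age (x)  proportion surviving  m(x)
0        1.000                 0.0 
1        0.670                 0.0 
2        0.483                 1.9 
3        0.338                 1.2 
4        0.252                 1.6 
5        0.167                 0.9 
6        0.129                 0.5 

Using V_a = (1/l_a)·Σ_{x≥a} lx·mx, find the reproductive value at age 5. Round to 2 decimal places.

lx·mx for x ≥ 5: 0.1503, 0.0645 → sum = 0.2148
V_5 = 0.2148 / l_5 = 0.2148 / 0.167 = 1.286228… → 1.29

1.29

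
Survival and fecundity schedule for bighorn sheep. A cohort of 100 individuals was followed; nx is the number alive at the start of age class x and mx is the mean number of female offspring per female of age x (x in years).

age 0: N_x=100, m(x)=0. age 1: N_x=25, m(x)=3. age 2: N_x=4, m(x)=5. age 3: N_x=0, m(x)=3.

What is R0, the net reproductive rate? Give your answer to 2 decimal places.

0.95

lx = nx/n0 = nx/100: 1, 0.25, 0.04, 0
lx·mx by age: 0, 0.75, 0.2, 0
R0 = Σ lx·mx = 0.95 → 0.95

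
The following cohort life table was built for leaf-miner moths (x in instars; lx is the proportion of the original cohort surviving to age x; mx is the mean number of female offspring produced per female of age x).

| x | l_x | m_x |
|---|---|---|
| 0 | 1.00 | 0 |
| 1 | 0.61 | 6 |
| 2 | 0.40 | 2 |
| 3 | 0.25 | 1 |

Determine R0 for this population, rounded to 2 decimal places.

4.71

lx·mx by age: 0, 3.66, 0.8, 0.25
R0 = Σ lx·mx = 4.71 → 4.71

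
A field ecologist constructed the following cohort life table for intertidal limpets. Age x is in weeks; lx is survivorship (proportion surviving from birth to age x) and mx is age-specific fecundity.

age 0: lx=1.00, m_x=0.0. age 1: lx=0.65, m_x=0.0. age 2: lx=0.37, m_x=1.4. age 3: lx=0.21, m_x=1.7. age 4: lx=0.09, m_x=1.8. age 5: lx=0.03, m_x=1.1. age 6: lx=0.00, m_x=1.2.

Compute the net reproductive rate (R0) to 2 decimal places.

1.07

lx·mx by age: 0, 0, 0.518, 0.357, 0.162, 0.033, 0
R0 = Σ lx·mx = 1.07 → 1.07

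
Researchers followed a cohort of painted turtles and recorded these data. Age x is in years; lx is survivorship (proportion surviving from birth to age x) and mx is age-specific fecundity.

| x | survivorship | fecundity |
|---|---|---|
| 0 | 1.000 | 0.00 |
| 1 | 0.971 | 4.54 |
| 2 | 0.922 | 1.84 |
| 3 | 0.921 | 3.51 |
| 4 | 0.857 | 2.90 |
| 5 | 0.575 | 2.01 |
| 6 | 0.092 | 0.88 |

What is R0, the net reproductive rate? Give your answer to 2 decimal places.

13.06

lx·mx by age: 0, 4.40834, 1.69648, 3.23271, 2.4853, 1.15575, 0.08096
R0 = Σ lx·mx = 13.05954 → 13.06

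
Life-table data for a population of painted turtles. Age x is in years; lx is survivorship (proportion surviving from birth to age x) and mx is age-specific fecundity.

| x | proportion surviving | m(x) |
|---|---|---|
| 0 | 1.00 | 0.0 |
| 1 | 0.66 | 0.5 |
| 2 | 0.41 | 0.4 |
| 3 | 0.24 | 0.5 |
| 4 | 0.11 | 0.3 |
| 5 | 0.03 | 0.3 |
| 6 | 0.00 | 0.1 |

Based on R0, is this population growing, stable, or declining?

declining

R0 = Σ lx·mx = 0 + 0.33 + 0.164 + 0.12 + 0.033 + 0.009 + 0 = 0.656
R0 < 1, so the population is declining.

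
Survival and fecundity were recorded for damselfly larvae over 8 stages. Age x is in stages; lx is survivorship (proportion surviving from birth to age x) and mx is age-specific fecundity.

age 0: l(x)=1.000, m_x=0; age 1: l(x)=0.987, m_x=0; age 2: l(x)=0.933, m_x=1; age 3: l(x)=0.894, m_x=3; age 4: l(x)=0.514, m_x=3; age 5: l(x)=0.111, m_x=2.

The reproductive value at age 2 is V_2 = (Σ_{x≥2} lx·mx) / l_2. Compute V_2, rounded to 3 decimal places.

lx·mx for x ≥ 2: 0.933, 2.682, 1.542, 0.222 → sum = 5.379
V_2 = 5.379 / l_2 = 5.379 / 0.933 = 5.765273… → 5.765

5.765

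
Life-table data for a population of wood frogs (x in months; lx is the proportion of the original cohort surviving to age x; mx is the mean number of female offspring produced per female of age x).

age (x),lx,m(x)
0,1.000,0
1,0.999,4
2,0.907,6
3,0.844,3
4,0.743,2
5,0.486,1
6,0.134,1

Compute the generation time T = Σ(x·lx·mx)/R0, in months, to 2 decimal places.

2.25

lx·mx: 0, 3.996, 5.442, 2.532, 1.486, 0.486, 0.134 → R0 = 14.076
x·lx·mx: 0, 3.996, 10.884, 7.596, 5.944, 2.43, 0.804 → Σ = 31.654
T = 31.654 / 14.076 = 2.248792… → 2.25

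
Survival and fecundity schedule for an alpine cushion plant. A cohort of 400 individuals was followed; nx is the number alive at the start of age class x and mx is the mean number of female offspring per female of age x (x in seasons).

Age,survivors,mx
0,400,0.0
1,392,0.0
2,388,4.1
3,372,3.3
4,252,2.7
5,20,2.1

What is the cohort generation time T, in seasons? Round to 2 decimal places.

lx = nx/n0 = nx/400: 1, 0.98, 0.97, 0.93, 0.63, 0.05
lx·mx: 0, 0, 3.977, 3.069, 1.701, 0.105 → R0 = 8.852
x·lx·mx: 0, 0, 7.954, 9.207, 6.804, 0.525 → Σ = 24.49
T = 24.49 / 8.852 = 2.766606… → 2.77

2.77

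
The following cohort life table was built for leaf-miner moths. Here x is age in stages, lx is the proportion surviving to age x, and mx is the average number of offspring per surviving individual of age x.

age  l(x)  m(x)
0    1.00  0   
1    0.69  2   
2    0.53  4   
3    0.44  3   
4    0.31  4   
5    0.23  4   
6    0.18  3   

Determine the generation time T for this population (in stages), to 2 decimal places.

2.98

lx·mx: 0, 1.38, 2.12, 1.32, 1.24, 0.92, 0.54 → R0 = 7.52
x·lx·mx: 0, 1.38, 4.24, 3.96, 4.96, 4.6, 3.24 → Σ = 22.38
T = 22.38 / 7.52 = 2.976064… → 2.98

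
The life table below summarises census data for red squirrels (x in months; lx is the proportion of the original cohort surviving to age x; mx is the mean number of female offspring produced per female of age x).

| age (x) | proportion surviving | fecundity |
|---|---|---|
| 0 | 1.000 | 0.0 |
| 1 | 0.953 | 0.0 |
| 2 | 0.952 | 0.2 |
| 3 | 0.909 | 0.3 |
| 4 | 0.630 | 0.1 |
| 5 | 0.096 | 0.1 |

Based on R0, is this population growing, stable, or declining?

declining

R0 = Σ lx·mx = 0 + 0 + 0.1904 + 0.2727 + 0.063 + 0.0096 = 0.5357
R0 < 1, so the population is declining.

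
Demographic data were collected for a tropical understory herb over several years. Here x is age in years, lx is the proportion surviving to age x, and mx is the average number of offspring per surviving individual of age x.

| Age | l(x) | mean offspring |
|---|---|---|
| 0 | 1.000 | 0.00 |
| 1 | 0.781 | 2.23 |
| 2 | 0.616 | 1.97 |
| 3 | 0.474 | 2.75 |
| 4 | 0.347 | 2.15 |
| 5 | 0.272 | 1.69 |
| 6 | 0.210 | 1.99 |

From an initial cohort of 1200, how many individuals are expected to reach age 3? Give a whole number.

569

Expected survivors = N0 · l_3 = 1200 × 0.474 = 568.8 → 569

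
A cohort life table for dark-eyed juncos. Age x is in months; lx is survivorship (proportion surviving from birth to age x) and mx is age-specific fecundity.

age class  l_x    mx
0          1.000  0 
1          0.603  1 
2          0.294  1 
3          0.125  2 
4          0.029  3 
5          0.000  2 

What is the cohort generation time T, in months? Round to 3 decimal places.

lx·mx: 0, 0.603, 0.294, 0.25, 0.087, 0 → R0 = 1.234
x·lx·mx: 0, 0.603, 0.588, 0.75, 0.348, 0 → Σ = 2.289
T = 2.289 / 1.234 = 1.854943… → 1.855

1.855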